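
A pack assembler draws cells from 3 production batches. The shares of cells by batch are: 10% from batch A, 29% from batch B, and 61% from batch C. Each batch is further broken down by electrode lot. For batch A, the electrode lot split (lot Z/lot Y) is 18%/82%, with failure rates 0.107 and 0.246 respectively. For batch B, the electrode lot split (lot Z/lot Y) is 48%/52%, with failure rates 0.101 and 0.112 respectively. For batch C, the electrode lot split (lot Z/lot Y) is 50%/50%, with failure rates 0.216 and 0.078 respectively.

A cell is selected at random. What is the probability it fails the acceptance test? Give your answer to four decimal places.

P(F) ≈ 0.1427

P(F|A) = 0.18·0.107 + 0.82·0.246 = 0.01926 + 0.20172 = 0.22098
P(F|B) = 0.48·0.101 + 0.52·0.112 = 0.04848 + 0.05824 = 0.10672
P(F|C) = 0.5·0.216 + 0.5·0.078 = 0.108 + 0.039 = 0.147
Then overall,
P(F) = 0.1·0.22098 + 0.29·0.10672 + 0.61·0.147
      = 0.022098 + 0.0309488 + 0.08967 = 0.1427168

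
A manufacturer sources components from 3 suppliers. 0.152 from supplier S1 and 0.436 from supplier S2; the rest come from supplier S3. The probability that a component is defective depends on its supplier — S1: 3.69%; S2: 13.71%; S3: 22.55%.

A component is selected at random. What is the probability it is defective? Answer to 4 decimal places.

0.1583

P(S3) = 1 − (0.152 + 0.436) = 0.412.
By the law of total probability,
P(D) = P(D|S1)·P(S1) + P(D|S2)·P(S2) + P(D|S3)·P(S3)
      = 0.0369·0.152 + 0.1371·0.436 + 0.2255·0.412
      = 0.0056088 + 0.0597756 + 0.092906 = 0.1582904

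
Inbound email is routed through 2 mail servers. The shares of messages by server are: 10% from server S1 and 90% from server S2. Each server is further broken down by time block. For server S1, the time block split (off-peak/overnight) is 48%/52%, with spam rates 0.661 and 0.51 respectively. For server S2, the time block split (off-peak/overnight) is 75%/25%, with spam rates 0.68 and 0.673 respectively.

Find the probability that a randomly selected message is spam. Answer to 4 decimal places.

P(S|S1) = 0.48·0.661 + 0.52·0.51 = 0.31728 + 0.2652 = 0.58248
P(S|S2) = 0.75·0.68 + 0.25·0.673 = 0.51 + 0.16825 = 0.67825
By total probability over the outer partition,
P(S) = 0.1·0.58248 + 0.9·0.67825
      = 0.058248 + 0.610425 = 0.668673

P(S) ≈ 0.6687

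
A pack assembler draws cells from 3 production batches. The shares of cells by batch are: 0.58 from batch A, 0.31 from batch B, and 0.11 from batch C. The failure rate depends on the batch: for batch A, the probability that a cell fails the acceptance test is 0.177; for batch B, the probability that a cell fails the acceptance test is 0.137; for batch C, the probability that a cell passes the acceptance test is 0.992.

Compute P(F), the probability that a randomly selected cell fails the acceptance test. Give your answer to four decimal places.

P(F) ≈ 0.1460

P(F|C) = 1 − 0.992 = 0.008.
By the law of total probability,
P(F) = P(F|A)·P(A) + P(F|B)·P(B) + P(F|C)·P(C)
      = 0.177·0.58 + 0.137·0.31 + 0.008·0.11
      = 0.10266 + 0.04247 + 0.00088 = 0.14601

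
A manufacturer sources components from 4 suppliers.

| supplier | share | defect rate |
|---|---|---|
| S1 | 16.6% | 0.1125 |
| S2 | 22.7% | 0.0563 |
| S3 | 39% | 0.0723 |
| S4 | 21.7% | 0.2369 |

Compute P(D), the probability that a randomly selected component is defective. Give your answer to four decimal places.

P(D) ≈ 0.1111

By the law of total probability,
P(D) = P(D|S1)·P(S1) + P(D|S2)·P(S2) + P(D|S3)·P(S3) + P(D|S4)·P(S4)
      = 0.1125·0.166 + 0.0563·0.227 + 0.0723·0.39 + 0.2369·0.217
      = 0.018675 + 0.0127801 + 0.028197 + 0.0514073 = 0.1110594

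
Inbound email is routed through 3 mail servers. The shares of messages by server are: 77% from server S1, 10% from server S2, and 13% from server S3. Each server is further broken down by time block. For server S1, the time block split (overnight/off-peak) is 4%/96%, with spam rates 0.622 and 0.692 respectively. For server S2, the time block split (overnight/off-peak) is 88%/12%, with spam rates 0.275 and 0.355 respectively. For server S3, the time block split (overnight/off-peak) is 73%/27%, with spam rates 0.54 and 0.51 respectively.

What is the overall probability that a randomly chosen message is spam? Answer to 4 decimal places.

0.6283

P(S|S1) = 0.04·0.622 + 0.96·0.692 = 0.02488 + 0.66432 = 0.6892
P(S|S2) = 0.88·0.275 + 0.12·0.355 = 0.242 + 0.0426 = 0.2846
P(S|S3) = 0.73·0.54 + 0.27·0.51 = 0.3942 + 0.1377 = 0.5319
By total probability over the outer partition,
P(S) = 0.77·0.6892 + 0.1·0.2846 + 0.13·0.5319
      = 0.530684 + 0.02846 + 0.069147 = 0.628291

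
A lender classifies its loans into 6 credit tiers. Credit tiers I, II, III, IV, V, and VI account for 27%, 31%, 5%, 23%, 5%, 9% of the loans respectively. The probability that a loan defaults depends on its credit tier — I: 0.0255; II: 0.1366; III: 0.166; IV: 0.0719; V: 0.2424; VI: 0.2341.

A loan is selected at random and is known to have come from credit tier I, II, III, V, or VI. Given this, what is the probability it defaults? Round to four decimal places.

Let S = {I, II, III, V, VI}.
P(S) = 0.27 + 0.31 + 0.05 + 0.05 + 0.09 = 0.77.
P(D ∩ S) = 0.0255·0.27 + 0.1366·0.31 + 0.166·0.05 + 0.2424·0.05 + 0.2341·0.09 = 0.006885 + 0.042346 + 0.0083 + 0.01212 + 0.021069 = 0.09072.
P(D | S) = 0.09072 / 0.77 = 0.117818…

0.1178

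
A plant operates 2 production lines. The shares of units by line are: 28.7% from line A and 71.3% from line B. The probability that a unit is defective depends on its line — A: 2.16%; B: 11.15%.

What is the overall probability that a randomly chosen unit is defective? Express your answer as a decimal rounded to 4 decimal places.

Summing over the partition,
P(D) = P(D|A)·P(A) + P(D|B)·P(B)
      = 0.0216·0.287 + 0.1115·0.713
      = 0.0061992 + 0.0794995 = 0.0856987

0.0857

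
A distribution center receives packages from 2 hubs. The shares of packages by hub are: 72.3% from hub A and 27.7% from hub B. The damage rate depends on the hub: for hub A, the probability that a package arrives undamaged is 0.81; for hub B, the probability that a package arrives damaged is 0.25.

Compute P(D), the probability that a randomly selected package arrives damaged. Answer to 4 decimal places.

P(D|A) = 1 − 0.81 = 0.19.
P(D) = P(D|A)·P(A) + P(D|B)·P(B)
      = 0.19·0.723 + 0.25·0.277
      = 0.13737 + 0.06925 = 0.20662

P(D) ≈ 0.2066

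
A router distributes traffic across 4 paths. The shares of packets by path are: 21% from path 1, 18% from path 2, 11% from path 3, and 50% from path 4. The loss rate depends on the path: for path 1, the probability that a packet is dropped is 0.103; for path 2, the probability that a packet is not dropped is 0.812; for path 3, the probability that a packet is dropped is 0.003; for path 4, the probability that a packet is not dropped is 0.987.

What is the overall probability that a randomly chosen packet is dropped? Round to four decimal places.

0.0623

P(L|2) = 1 − 0.812 = 0.188.
P(L|4) = 1 − 0.987 = 0.013.
P(L) = P(L|1)·P(1) + P(L|2)·P(2) + P(L|3)·P(3) + P(L|4)·P(4)
      = 0.103·0.21 + 0.188·0.18 + 0.003·0.11 + 0.013·0.5
      = 0.02163 + 0.03384 + 0.00033 + 0.0065 = 0.0623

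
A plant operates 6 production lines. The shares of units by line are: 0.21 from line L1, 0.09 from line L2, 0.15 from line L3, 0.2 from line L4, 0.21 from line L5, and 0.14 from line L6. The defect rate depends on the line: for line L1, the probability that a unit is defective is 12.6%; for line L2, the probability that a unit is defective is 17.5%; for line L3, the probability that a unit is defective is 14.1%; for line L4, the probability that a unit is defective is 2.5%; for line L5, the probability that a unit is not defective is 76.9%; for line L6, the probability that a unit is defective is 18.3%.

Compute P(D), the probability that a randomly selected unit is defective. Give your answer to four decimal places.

P(D) ≈ 0.1425

P(D|L5) = 1 − 0.769 = 0.231.
P(D) = P(D|L1)·P(L1) + P(D|L2)·P(L2) + P(D|L3)·P(L3) + P(D|L4)·P(L4) + P(D|L5)·P(L5) + P(D|L6)·P(L6)
      = 0.126·0.21 + 0.175·0.09 + 0.141·0.15 + 0.025·0.2 + 0.231·0.21 + 0.183·0.14
      = 0.02646 + 0.01575 + 0.02115 + 0.005 + 0.04851 + 0.02562 = 0.14249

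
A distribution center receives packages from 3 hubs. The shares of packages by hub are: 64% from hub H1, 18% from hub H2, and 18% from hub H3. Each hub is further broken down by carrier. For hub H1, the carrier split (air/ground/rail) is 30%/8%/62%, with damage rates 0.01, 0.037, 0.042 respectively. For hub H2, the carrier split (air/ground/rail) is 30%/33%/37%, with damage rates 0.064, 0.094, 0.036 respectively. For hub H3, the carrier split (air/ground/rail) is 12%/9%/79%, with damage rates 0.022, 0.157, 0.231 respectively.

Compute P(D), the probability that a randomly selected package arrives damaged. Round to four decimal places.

0.0678

P(D|H1) = 0.3·0.01 + 0.08·0.037 + 0.62·0.042 = 0.003 + 0.00296 + 0.02604 = 0.032
P(D|H2) = 0.3·0.064 + 0.33·0.094 + 0.37·0.036 = 0.0192 + 0.03102 + 0.01332 = 0.06354
P(D|H3) = 0.12·0.022 + 0.09·0.157 + 0.79·0.231 = 0.00264 + 0.01413 + 0.18249 = 0.19926
By total probability over the outer partition,
P(D) = 0.64·0.032 + 0.18·0.06354 + 0.18·0.19926
      = 0.02048 + 0.0114372 + 0.0358668 = 0.067784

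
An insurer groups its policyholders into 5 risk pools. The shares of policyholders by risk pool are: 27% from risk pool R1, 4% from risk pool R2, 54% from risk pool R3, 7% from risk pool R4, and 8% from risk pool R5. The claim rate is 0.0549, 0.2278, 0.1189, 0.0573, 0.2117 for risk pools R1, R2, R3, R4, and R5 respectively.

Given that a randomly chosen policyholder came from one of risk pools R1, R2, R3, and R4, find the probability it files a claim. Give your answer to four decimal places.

0.1002

Let S = {R1, R2, R3, R4}.
P(S) = 0.27 + 0.04 + 0.54 + 0.07 = 0.92.
P(C ∩ S) = 0.0549·0.27 + 0.2278·0.04 + 0.1189·0.54 + 0.0573·0.07 = 0.014823 + 0.009112 + 0.064206 + 0.004011 = 0.092152.
P(C | S) = 0.092152 / 0.92 = 0.100165…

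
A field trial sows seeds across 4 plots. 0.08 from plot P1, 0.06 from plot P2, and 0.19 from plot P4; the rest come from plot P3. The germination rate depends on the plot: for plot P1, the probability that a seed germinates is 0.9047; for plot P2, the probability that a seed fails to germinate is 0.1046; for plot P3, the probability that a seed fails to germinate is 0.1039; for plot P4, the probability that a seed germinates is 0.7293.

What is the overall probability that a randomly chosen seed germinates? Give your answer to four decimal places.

0.8651

P(P3) = 1 − (0.08 + 0.06 + 0.19) = 0.67.
P(G|P2) = 1 − 0.1046 = 0.8954.
P(G|P3) = 1 − 0.1039 = 0.8961.
P(G) = P(G|P1)·P(P1) + P(G|P2)·P(P2) + P(G|P3)·P(P3) + P(G|P4)·P(P4)
      = 0.9047·0.08 + 0.8954·0.06 + 0.8961·0.67 + 0.7293·0.19
      = 0.072376 + 0.053724 + 0.600387 + 0.138567 = 0.865054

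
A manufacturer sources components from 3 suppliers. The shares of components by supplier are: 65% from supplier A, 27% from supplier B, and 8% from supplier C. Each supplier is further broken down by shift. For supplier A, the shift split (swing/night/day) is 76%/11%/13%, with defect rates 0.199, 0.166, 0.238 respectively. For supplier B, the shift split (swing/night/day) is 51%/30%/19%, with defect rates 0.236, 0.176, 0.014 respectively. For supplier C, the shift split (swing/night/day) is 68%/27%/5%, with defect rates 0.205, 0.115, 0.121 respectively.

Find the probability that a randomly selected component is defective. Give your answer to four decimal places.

P(D|A) = 0.76·0.199 + 0.11·0.166 + 0.13·0.238 = 0.15124 + 0.01826 + 0.03094 = 0.20044
P(D|B) = 0.51·0.236 + 0.3·0.176 + 0.19·0.014 = 0.12036 + 0.0528 + 0.00266 = 0.17582
P(D|C) = 0.68·0.205 + 0.27·0.115 + 0.05·0.121 = 0.1394 + 0.03105 + 0.00605 = 0.1765
Then overall,
P(D) = 0.65·0.20044 + 0.27·0.17582 + 0.08·0.1765
      = 0.130286 + 0.0474714 + 0.01412 = 0.1918774

P(D) ≈ 0.1919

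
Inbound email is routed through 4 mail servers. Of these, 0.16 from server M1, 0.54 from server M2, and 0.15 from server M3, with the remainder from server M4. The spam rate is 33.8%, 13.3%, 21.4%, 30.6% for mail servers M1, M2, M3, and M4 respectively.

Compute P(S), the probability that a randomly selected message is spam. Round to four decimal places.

P(M4) = 1 − (0.16 + 0.54 + 0.15) = 0.15.
P(S) = P(S|M1)·P(M1) + P(S|M2)·P(M2) + P(S|M3)·P(M3) + P(S|M4)·P(M4)
      = 0.338·0.16 + 0.133·0.54 + 0.214·0.15 + 0.306·0.15
      = 0.05408 + 0.07182 + 0.0321 + 0.0459 = 0.2039

0.2039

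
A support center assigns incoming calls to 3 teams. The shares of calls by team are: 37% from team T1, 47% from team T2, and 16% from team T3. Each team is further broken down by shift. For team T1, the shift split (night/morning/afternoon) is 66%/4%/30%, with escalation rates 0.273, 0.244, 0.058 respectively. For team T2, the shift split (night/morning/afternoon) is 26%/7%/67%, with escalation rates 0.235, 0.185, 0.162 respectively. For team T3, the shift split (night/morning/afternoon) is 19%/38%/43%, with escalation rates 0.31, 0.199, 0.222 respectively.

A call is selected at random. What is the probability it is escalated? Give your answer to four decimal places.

P(E|T1) = 0.66·0.273 + 0.04·0.244 + 0.3·0.058 = 0.18018 + 0.00976 + 0.0174 = 0.20734
P(E|T2) = 0.26·0.235 + 0.07·0.185 + 0.67·0.162 = 0.0611 + 0.01295 + 0.10854 = 0.18259
P(E|T3) = 0.19·0.31 + 0.38·0.199 + 0.43·0.222 = 0.0589 + 0.07562 + 0.09546 = 0.22998
By total probability over the outer partition,
P(E) = 0.37·0.20734 + 0.47·0.18259 + 0.16·0.22998
      = 0.0767158 + 0.0858173 + 0.0367968 = 0.1993299

P(E) ≈ 0.1993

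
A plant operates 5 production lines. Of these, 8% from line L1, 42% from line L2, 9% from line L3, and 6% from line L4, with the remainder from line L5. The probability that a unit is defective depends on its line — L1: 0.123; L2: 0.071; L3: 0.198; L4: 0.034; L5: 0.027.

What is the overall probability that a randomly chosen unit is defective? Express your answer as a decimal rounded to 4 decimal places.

0.0690

P(L5) = 1 − (0.08 + 0.42 + 0.09 + 0.06) = 0.35.
P(D) = P(D|L1)·P(L1) + P(D|L2)·P(L2) + P(D|L3)·P(L3) + P(D|L4)·P(L4) + P(D|L5)·P(L5)
      = 0.123·0.08 + 0.071·0.42 + 0.198·0.09 + 0.034·0.06 + 0.027·0.35
      = 0.00984 + 0.02982 + 0.01782 + 0.00204 + 0.00945 = 0.06897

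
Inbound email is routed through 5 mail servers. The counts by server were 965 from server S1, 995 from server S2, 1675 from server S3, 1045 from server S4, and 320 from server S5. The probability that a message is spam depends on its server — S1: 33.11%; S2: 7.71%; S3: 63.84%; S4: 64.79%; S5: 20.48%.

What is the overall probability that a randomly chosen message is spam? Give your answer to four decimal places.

Total: 965 + 995 + 1675 + 1045 + 320 = 5000.
P(S1) = 965/5000 = 0.193. P(S2) = 995/5000 = 0.199. P(S3) = 1675/5000 = 0.335. P(S4) = 1045/5000 = 0.209. P(S5) = 320/5000 = 0.064.
P(S) = P(S|S1)·P(S1) + P(S|S2)·P(S2) + P(S|S3)·P(S3) + P(S|S4)·P(S4) + P(S|S5)·P(S5)
      = 0.3311·0.193 + 0.0771·0.199 + 0.6384·0.335 + 0.6479·0.209 + 0.2048·0.064
      = 0.0639023 + 0.0153429 + 0.213864 + 0.1354111 + 0.0131072 = 0.4416275

0.4416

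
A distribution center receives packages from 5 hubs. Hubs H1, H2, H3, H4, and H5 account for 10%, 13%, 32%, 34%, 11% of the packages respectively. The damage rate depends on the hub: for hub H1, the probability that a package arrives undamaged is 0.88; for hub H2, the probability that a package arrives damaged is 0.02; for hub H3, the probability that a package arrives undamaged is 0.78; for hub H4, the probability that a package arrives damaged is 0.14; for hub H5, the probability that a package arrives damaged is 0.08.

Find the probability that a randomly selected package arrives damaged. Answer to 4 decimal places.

P(D|H1) = 1 − 0.88 = 0.12.
P(D|H3) = 1 − 0.78 = 0.22.
Summing over the partition,
P(D) = P(D|H1)·P(H1) + P(D|H2)·P(H2) + P(D|H3)·P(H3) + P(D|H4)·P(H4) + P(D|H5)·P(H5)
      = 0.12·0.1 + 0.02·0.13 + 0.22·0.32 + 0.14·0.34 + 0.08·0.11
      = 0.012 + 0.0026 + 0.0704 + 0.0476 + 0.0088 = 0.1414

0.1414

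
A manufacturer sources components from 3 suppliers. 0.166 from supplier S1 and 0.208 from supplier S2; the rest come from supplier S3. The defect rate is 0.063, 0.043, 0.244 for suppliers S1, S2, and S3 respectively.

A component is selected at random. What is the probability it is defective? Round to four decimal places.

P(S3) = 1 − (0.166 + 0.208) = 0.626.
Using total probability over the partition,
P(D) = P(D|S1)·P(S1) + P(D|S2)·P(S2) + P(D|S3)·P(S3)
      = 0.063·0.166 + 0.043·0.208 + 0.244·0.626
      = 0.010458 + 0.008944 + 0.152744 = 0.172146

P(D) ≈ 0.1721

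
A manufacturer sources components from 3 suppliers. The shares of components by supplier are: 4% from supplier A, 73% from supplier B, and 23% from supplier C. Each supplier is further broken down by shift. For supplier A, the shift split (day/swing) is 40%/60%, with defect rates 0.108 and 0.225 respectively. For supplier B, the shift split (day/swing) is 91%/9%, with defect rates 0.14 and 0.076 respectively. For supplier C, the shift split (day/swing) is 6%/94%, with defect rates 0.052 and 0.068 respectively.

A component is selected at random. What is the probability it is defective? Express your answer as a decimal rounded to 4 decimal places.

P(D|A) = 0.4·0.108 + 0.6·0.225 = 0.0432 + 0.135 = 0.1782
P(D|B) = 0.91·0.14 + 0.09·0.076 = 0.1274 + 0.00684 = 0.13424
P(D|C) = 0.06·0.052 + 0.94·0.068 = 0.00312 + 0.06392 = 0.06704
Then overall,
P(D) = 0.04·0.1782 + 0.73·0.13424 + 0.23·0.06704
      = 0.007128 + 0.0979952 + 0.0154192 = 0.1205424

P(D) ≈ 0.1205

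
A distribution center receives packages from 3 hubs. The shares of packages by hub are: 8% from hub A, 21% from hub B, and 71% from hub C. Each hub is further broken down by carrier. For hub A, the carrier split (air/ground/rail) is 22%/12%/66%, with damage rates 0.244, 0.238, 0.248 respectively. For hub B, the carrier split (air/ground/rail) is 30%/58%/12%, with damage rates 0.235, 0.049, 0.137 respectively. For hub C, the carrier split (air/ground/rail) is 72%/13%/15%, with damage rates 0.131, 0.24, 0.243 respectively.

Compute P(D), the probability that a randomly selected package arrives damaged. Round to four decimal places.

P(D) ≈ 0.1589

P(D|A) = 0.22·0.244 + 0.12·0.238 + 0.66·0.248 = 0.05368 + 0.02856 + 0.16368 = 0.24592
P(D|B) = 0.3·0.235 + 0.58·0.049 + 0.12·0.137 = 0.0705 + 0.02842 + 0.01644 = 0.11536
P(D|C) = 0.72·0.131 + 0.13·0.24 + 0.15·0.243 = 0.09432 + 0.0312 + 0.03645 = 0.16197
By total probability over the outer partition,
P(D) = 0.08·0.24592 + 0.21·0.11536 + 0.71·0.16197
      = 0.0196736 + 0.0242256 + 0.1149987 = 0.1588979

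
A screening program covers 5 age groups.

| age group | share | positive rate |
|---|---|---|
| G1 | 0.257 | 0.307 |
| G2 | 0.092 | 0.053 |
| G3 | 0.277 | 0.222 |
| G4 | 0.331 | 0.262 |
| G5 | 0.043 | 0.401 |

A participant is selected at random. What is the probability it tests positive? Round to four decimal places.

0.2492

P(T) = P(T|G1)·P(G1) + P(T|G2)·P(G2) + P(T|G3)·P(G3) + P(T|G4)·P(G4) + P(T|G5)·P(G5)
      = 0.307·0.257 + 0.053·0.092 + 0.222·0.277 + 0.262·0.331 + 0.401·0.043
      = 0.078899 + 0.004876 + 0.061494 + 0.086722 + 0.017243 = 0.249234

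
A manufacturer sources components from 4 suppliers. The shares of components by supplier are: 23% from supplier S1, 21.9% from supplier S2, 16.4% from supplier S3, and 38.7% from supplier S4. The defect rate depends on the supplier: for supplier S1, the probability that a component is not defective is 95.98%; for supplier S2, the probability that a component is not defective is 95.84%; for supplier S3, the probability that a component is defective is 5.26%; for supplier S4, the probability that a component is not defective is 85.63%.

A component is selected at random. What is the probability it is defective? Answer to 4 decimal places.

P(D) ≈ 0.0826

P(D|S1) = 1 − 0.9598 = 0.0402.
P(D|S2) = 1 − 0.9584 = 0.0416.
P(D|S4) = 1 − 0.8563 = 0.1437.
By the law of total probability,
P(D) = P(D|S1)·P(S1) + P(D|S2)·P(S2) + P(D|S3)·P(S3) + P(D|S4)·P(S4)
      = 0.0402·0.23 + 0.0416·0.219 + 0.0526·0.164 + 0.1437·0.387
      = 0.009246 + 0.0091104 + 0.0086264 + 0.0556119 = 0.0825947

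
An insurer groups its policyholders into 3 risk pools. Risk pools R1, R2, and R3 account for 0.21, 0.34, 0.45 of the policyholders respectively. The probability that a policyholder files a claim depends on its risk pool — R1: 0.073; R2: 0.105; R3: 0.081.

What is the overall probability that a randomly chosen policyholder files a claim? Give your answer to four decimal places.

0.0875

P(C) = P(C|R1)·P(R1) + P(C|R2)·P(R2) + P(C|R3)·P(R3)
      = 0.073·0.21 + 0.105·0.34 + 0.081·0.45
      = 0.01533 + 0.0357 + 0.03645 = 0.08748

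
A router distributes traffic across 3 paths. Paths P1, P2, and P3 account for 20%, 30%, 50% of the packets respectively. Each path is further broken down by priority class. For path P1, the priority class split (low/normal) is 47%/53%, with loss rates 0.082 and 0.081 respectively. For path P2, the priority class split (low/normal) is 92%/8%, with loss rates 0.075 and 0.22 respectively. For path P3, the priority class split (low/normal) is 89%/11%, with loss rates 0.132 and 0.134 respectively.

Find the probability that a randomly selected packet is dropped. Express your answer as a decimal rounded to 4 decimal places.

P(L|P1) = 0.47·0.082 + 0.53·0.081 = 0.03854 + 0.04293 = 0.08147
P(L|P2) = 0.92·0.075 + 0.08·0.22 = 0.069 + 0.0176 = 0.0866
P(L|P3) = 0.89·0.132 + 0.11·0.134 = 0.11748 + 0.01474 = 0.13222
By total probability over the outer partition,
P(L) = 0.2·0.08147 + 0.3·0.0866 + 0.5·0.13222
      = 0.016294 + 0.02598 + 0.06611 = 0.108384

P(L) ≈ 0.1084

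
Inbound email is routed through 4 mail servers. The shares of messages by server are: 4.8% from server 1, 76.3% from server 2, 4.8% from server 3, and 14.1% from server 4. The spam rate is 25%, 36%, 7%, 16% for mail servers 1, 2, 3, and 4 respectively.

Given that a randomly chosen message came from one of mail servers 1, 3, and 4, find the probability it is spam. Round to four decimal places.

Let J = {1, 3, 4}.
P(J) = 0.048 + 0.048 + 0.141 = 0.237.
P(S ∩ J) = 0.25·0.048 + 0.07·0.048 + 0.16·0.141 = 0.012 + 0.00336 + 0.02256 = 0.03792.
P(S | J) = 0.03792 / 0.237 = 0.160000…

0.1600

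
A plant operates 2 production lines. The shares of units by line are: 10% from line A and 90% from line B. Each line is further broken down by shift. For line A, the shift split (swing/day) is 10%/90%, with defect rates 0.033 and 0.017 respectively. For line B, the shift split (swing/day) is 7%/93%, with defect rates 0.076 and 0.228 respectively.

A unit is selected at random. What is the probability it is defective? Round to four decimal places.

P(D|A) = 0.1·0.033 + 0.9·0.017 = 0.0033 + 0.0153 = 0.0186
P(D|B) = 0.07·0.076 + 0.93·0.228 = 0.00532 + 0.21204 = 0.21736
Then overall,
P(D) = 0.1·0.0186 + 0.9·0.21736
      = 0.00186 + 0.195624 = 0.197484

P(D) ≈ 0.1975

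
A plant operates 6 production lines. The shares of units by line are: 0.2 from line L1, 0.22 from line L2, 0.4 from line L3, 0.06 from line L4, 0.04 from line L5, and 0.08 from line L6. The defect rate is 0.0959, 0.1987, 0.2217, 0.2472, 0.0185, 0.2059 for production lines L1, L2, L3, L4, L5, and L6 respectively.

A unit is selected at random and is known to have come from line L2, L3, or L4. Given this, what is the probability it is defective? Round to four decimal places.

Let S = {L2, L3, L4}.
P(S) = 0.22 + 0.4 + 0.06 = 0.68.
P(D ∩ S) = 0.1987·0.22 + 0.2217·0.4 + 0.2472·0.06 = 0.043714 + 0.08868 + 0.014832 = 0.147226.
P(D | S) = 0.147226 / 0.68 = 0.216509…

P(D|S) ≈ 0.2165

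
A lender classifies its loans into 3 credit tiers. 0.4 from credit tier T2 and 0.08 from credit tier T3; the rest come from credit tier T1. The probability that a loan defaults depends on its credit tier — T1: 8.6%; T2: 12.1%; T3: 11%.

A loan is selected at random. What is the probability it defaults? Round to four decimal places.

P(T1) = 1 − (0.4 + 0.08) = 0.52.
P(D) = P(D|T1)·P(T1) + P(D|T2)·P(T2) + P(D|T3)·P(T3)
      = 0.086·0.52 + 0.121·0.4 + 0.11·0.08
      = 0.04472 + 0.0484 + 0.0088 = 0.10192

0.1019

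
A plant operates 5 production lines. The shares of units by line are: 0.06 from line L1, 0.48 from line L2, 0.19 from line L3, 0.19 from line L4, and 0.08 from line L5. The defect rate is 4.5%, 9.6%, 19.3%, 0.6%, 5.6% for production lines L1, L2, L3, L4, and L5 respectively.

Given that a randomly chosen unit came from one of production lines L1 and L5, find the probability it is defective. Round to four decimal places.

Let S = {L1, L5}.
P(S) = 0.06 + 0.08 = 0.14.
P(D ∩ S) = 0.045·0.06 + 0.056·0.08 = 0.0027 + 0.00448 = 0.00718.
P(D | S) = 0.00718 / 0.14 = 0.051286…

0.0513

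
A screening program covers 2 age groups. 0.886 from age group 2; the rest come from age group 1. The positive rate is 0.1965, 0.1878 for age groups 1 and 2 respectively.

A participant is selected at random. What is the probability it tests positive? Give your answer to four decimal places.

P(1) = 1 − (0.886) = 0.114.
Summing over the partition,
P(T) = P(T|1)·P(1) + P(T|2)·P(2)
      = 0.1965·0.114 + 0.1878·0.886
      = 0.022401 + 0.1663908 = 0.1887918

0.1888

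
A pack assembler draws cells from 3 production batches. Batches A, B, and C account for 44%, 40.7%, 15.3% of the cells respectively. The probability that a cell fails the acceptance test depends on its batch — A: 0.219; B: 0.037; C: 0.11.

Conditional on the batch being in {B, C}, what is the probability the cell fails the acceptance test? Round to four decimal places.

Let S = {B, C}.
P(S) = 0.407 + 0.153 = 0.56.
P(F ∩ S) = 0.037·0.407 + 0.11·0.153 = 0.015059 + 0.01683 = 0.031889.
P(F | S) = 0.031889 / 0.56 = 0.056945…

P(F|S) ≈ 0.0569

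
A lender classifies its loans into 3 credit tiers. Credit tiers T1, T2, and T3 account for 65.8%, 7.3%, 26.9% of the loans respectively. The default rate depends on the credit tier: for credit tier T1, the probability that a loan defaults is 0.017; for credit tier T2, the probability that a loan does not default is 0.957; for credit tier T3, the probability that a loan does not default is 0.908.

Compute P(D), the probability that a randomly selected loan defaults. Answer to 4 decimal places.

P(D|T2) = 1 − 0.957 = 0.043.
P(D|T3) = 1 − 0.908 = 0.092.
P(D) = P(D|T1)·P(T1) + P(D|T2)·P(T2) + P(D|T3)·P(T3)
      = 0.017·0.658 + 0.043·0.073 + 0.092·0.269
      = 0.011186 + 0.003139 + 0.024748 = 0.039073

0.0391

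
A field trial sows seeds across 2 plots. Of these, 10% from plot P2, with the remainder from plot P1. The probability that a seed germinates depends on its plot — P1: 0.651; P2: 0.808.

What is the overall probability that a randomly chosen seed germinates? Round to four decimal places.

P(P1) = 1 − (0.1) = 0.9.
P(G) = P(G|P1)·P(P1) + P(G|P2)·P(P2)
      = 0.651·0.9 + 0.808·0.1
      = 0.5859 + 0.0808 = 0.6667

0.6667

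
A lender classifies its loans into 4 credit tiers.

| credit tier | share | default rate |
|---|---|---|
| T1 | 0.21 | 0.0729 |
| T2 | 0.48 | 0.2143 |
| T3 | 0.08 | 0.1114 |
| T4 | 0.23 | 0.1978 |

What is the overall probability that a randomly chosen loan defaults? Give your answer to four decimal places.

P(D) = P(D|T1)·P(T1) + P(D|T2)·P(T2) + P(D|T3)·P(T3) + P(D|T4)·P(T4)
      = 0.0729·0.21 + 0.2143·0.48 + 0.1114·0.08 + 0.1978·0.23
      = 0.015309 + 0.102864 + 0.008912 + 0.045494 = 0.172579

P(D) ≈ 0.1726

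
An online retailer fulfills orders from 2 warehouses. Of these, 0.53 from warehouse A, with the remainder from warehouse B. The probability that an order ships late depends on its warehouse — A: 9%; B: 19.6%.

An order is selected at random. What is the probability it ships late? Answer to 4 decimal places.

P(B) = 1 − (0.53) = 0.47.
P(L) = P(L|A)·P(A) + P(L|B)·P(B)
      = 0.09·0.53 + 0.196·0.47
      = 0.0477 + 0.09212 = 0.13982

P(L) ≈ 0.1398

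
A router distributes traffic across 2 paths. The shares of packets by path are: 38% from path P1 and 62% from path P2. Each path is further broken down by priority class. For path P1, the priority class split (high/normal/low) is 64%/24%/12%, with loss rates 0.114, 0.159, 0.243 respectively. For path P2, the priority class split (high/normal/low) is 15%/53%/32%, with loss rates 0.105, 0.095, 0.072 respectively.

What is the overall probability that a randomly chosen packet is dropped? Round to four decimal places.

P(L|P1) = 0.64·0.114 + 0.24·0.159 + 0.12·0.243 = 0.07296 + 0.03816 + 0.02916 = 0.14028
P(L|P2) = 0.15·0.105 + 0.53·0.095 + 0.32·0.072 = 0.01575 + 0.05035 + 0.02304 = 0.08914
By total probability over the outer partition,
P(L) = 0.38·0.14028 + 0.62·0.08914
      = 0.0533064 + 0.0552668 = 0.1085732

P(L) ≈ 0.1086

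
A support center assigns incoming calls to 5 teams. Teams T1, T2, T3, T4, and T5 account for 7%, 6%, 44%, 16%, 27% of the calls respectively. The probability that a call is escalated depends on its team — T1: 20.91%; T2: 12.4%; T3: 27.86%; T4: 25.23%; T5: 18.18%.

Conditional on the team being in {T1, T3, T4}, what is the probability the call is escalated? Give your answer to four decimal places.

Let S = {T1, T3, T4}.
P(S) = 0.07 + 0.44 + 0.16 = 0.67.
P(E ∩ S) = 0.2091·0.07 + 0.2786·0.44 + 0.2523·0.16 = 0.014637 + 0.122584 + 0.040368 = 0.177589.
P(E | S) = 0.177589 / 0.67 = 0.265058…

P(E|S) ≈ 0.2651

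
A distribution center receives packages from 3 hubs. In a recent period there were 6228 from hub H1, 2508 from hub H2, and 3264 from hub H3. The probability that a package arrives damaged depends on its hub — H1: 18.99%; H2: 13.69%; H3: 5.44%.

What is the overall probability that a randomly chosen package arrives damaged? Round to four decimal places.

Total: 6228 + 2508 + 3264 = 12000.
P(H1) = 6228/12000 = 0.519. P(H2) = 2508/12000 = 0.209. P(H3) = 3264/12000 = 0.272.
P(D) = P(D|H1)·P(H1) + P(D|H2)·P(H2) + P(D|H3)·P(H3)
      = 0.1899·0.519 + 0.1369·0.209 + 0.0544·0.272
      = 0.0985581 + 0.0286121 + 0.0147968 = 0.141967

P(D) ≈ 0.1420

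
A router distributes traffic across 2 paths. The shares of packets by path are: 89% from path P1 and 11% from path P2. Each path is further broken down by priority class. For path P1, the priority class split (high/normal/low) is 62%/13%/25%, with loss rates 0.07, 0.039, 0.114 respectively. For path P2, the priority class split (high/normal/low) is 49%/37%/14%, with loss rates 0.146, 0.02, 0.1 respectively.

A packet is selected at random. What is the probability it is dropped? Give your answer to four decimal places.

P(L|P1) = 0.62·0.07 + 0.13·0.039 + 0.25·0.114 = 0.0434 + 0.00507 + 0.0285 = 0.07697
P(L|P2) = 0.49·0.146 + 0.37·0.02 + 0.14·0.1 = 0.07154 + 0.0074 + 0.014 = 0.09294
Then overall,
P(L) = 0.89·0.07697 + 0.11·0.09294
      = 0.0685033 + 0.0102234 = 0.0787267

0.0787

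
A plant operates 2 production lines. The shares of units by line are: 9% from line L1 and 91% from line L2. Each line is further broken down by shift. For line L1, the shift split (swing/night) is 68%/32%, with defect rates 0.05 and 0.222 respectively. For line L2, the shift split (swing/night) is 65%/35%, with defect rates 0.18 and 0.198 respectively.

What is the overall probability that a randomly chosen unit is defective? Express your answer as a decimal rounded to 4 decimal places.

P(D|L1) = 0.68·0.05 + 0.32·0.222 = 0.034 + 0.07104 = 0.10504
P(D|L2) = 0.65·0.18 + 0.35·0.198 = 0.117 + 0.0693 = 0.1863
By total probability over the outer partition,
P(D) = 0.09·0.10504 + 0.91·0.1863
      = 0.0094536 + 0.169533 = 0.1789866

0.1790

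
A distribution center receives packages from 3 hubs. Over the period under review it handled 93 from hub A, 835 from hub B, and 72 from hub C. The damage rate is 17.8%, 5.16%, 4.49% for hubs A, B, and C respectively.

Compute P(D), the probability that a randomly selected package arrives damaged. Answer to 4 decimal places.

P(D) ≈ 0.0629

Total: 93 + 835 + 72 = 1000.
P(A) = 93/1000 = 0.093. P(B) = 835/1000 = 0.835. P(C) = 72/1000 = 0.072.
Summing over the partition,
P(D) = P(D|A)·P(A) + P(D|B)·P(B) + P(D|C)·P(C)
      = 0.178·0.093 + 0.0516·0.835 + 0.0449·0.072
      = 0.016554 + 0.043086 + 0.0032328 = 0.0628728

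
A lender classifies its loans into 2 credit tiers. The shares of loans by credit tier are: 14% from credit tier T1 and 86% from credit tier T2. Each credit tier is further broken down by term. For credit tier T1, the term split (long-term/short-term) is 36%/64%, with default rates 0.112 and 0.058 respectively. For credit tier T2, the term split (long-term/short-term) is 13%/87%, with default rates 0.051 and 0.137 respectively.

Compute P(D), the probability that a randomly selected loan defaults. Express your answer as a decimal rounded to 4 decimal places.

0.1190

P(D|T1) = 0.36·0.112 + 0.64·0.058 = 0.04032 + 0.03712 = 0.07744
P(D|T2) = 0.13·0.051 + 0.87·0.137 = 0.00663 + 0.11919 = 0.12582
By total probability over the outer partition,
P(D) = 0.14·0.07744 + 0.86·0.12582
      = 0.0108416 + 0.1082052 = 0.1190468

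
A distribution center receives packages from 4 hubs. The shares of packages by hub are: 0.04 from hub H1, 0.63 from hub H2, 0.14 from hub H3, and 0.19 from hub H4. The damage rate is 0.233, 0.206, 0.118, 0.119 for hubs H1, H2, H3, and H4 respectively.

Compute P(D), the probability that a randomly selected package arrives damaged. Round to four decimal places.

P(D) ≈ 0.1782

Using total probability over the partition,
P(D) = P(D|H1)·P(H1) + P(D|H2)·P(H2) + P(D|H3)·P(H3) + P(D|H4)·P(H4)
      = 0.233·0.04 + 0.206·0.63 + 0.118·0.14 + 0.119·0.19
      = 0.00932 + 0.12978 + 0.01652 + 0.02261 = 0.17823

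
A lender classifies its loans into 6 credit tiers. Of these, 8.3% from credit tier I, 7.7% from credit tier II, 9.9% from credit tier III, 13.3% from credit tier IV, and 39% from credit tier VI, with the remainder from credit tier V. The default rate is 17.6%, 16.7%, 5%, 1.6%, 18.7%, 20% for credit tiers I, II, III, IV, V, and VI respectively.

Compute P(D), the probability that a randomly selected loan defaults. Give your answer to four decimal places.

P(V) = 1 − (0.083 + 0.077 + 0.099 + 0.133 + 0.39) = 0.218.
P(D) = P(D|I)·P(I) + P(D|II)·P(II) + P(D|III)·P(III) + P(D|IV)·P(IV) + P(D|V)·P(V) + P(D|VI)·P(VI)
      = 0.176·0.083 + 0.167·0.077 + 0.05·0.099 + 0.016·0.133 + 0.187·0.218 + 0.2·0.39
      = 0.014608 + 0.012859 + 0.00495 + 0.002128 + 0.040766 + 0.078 = 0.153311

P(D) ≈ 0.1533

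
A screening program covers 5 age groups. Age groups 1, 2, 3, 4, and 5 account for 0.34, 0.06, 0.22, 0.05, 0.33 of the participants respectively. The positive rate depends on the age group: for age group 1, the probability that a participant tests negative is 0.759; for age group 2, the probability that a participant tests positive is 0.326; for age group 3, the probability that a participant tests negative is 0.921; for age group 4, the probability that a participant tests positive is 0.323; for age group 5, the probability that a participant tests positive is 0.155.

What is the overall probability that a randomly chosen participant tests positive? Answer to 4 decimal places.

P(T) ≈ 0.1862

P(T|1) = 1 − 0.759 = 0.241.
P(T|3) = 1 − 0.921 = 0.079.
P(T) = P(T|1)·P(1) + P(T|2)·P(2) + P(T|3)·P(3) + P(T|4)·P(4) + P(T|5)·P(5)
      = 0.241·0.34 + 0.326·0.06 + 0.079·0.22 + 0.323·0.05 + 0.155·0.33
      = 0.08194 + 0.01956 + 0.01738 + 0.01615 + 0.05115 = 0.18618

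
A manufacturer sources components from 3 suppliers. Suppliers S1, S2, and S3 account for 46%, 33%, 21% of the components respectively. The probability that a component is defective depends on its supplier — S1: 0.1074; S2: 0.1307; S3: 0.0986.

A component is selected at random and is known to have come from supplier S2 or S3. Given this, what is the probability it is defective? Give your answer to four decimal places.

P(D|S) ≈ 0.1182

Let S = {S2, S3}.
P(S) = 0.33 + 0.21 = 0.54.
P(D ∩ S) = 0.1307·0.33 + 0.0986·0.21 = 0.043131 + 0.020706 = 0.063837.
P(D | S) = 0.063837 / 0.54 = 0.118217…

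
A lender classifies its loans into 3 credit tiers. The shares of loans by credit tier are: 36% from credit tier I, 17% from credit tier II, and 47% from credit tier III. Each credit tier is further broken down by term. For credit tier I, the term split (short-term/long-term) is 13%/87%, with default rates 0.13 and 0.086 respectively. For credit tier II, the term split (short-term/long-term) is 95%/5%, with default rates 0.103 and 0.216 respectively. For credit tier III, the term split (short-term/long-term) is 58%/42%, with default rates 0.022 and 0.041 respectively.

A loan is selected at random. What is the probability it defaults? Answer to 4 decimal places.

P(D|I) = 0.13·0.13 + 0.87·0.086 = 0.0169 + 0.07482 = 0.09172
P(D|II) = 0.95·0.103 + 0.05·0.216 = 0.09785 + 0.0108 = 0.10865
P(D|III) = 0.58·0.022 + 0.42·0.041 = 0.01276 + 0.01722 = 0.02998
By total probability over the outer partition,
P(D) = 0.36·0.09172 + 0.17·0.10865 + 0.47·0.02998
      = 0.0330192 + 0.0184705 + 0.0140906 = 0.0655803

P(D) ≈ 0.0656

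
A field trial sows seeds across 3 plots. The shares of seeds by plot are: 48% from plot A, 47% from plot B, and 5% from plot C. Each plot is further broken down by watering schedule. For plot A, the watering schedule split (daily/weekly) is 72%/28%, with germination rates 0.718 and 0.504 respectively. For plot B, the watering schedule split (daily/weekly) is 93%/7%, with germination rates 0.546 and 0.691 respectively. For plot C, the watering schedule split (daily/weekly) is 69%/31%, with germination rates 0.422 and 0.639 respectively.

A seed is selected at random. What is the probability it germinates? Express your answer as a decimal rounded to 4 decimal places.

P(G|A) = 0.72·0.718 + 0.28·0.504 = 0.51696 + 0.14112 = 0.65808
P(G|B) = 0.93·0.546 + 0.07·0.691 = 0.50778 + 0.04837 = 0.55615
P(G|C) = 0.69·0.422 + 0.31·0.639 = 0.29118 + 0.19809 = 0.48927
By total probability over the outer partition,
P(G) = 0.48·0.65808 + 0.47·0.55615 + 0.05·0.48927
      = 0.3158784 + 0.2613905 + 0.0244635 = 0.6017324

P(G) ≈ 0.6017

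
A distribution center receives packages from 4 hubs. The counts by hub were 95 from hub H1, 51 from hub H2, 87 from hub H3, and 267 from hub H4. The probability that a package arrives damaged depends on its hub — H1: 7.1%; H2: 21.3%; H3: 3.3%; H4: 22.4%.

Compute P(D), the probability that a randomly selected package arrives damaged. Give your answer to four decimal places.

0.1606

Total: 95 + 51 + 87 + 267 = 500.
P(H1) = 95/500 = 0.19. P(H2) = 51/500 = 0.102. P(H3) = 87/500 = 0.174. P(H4) = 267/500 = 0.534.
Using total probability over the partition,
P(D) = P(D|H1)·P(H1) + P(D|H2)·P(H2) + P(D|H3)·P(H3) + P(D|H4)·P(H4)
      = 0.071·0.19 + 0.213·0.102 + 0.033·0.174 + 0.224·0.534
      = 0.01349 + 0.021726 + 0.005742 + 0.119616 = 0.160574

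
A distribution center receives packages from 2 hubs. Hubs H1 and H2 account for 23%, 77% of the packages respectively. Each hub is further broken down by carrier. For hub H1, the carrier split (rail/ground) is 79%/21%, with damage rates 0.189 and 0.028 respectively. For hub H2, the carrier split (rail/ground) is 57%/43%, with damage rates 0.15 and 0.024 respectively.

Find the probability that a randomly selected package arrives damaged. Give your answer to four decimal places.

P(D|H1) = 0.79·0.189 + 0.21·0.028 = 0.14931 + 0.00588 = 0.15519
P(D|H2) = 0.57·0.15 + 0.43·0.024 = 0.0855 + 0.01032 = 0.09582
Then overall,
P(D) = 0.23·0.15519 + 0.77·0.09582
      = 0.0356937 + 0.0737814 = 0.1094751

0.1095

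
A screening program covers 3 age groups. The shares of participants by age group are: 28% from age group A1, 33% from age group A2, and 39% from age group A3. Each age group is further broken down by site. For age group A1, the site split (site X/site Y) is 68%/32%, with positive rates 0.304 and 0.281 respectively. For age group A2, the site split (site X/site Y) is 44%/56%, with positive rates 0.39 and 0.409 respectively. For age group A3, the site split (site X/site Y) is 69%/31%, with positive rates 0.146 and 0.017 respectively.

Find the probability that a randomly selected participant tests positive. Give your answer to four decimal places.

P(T|A1) = 0.68·0.304 + 0.32·0.281 = 0.20672 + 0.08992 = 0.29664
P(T|A2) = 0.44·0.39 + 0.56·0.409 = 0.1716 + 0.22904 = 0.40064
P(T|A3) = 0.69·0.146 + 0.31·0.017 = 0.10074 + 0.00527 = 0.10601
Then overall,
P(T) = 0.28·0.29664 + 0.33·0.40064 + 0.39·0.10601
      = 0.0830592 + 0.1322112 + 0.0413439 = 0.2566143

0.2566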